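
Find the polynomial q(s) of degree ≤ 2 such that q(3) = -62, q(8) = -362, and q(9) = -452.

q(s) = -5s^2 - 5s - 2

Write q(s) = as^2 + bs + c. Substituting each data point gives a linear system:
  9a + 3b + c = -62
  64a + 8b + c = -362
  81a + 9b + c = -452
Solving the system yields a = -5, b = -5, c = -2.
So q(s) = -5s^2 - 5s - 2.
Check: q(9) = -452. ✓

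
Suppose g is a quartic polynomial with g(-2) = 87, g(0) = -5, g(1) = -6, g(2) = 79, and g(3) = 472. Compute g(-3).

454

Using the Lagrange interpolation formula with nodes -2, 0, 1, 2, 3:
  L_0(u) = u(u - 1)(u - 2)(u - 3) / 120
  L_1(u) = (u + 2)(u - 1)(u - 2)(u - 3) / -12
  L_2(u) = (u + 2)u(u - 2)(u - 3) / 6
  L_3(u) = (u + 2)u(u - 1)(u - 3) / -8
  L_4(u) = (u + 2)u(u - 1)(u - 2) / 30
Then g(u) = 87·L_0(u) - 5·L_1(u) - 6·L_2(u) + 79·L_3(u) + 472·L_4(u).
Expanding and collecting terms gives g(u) = 6u^4 + u^3 - 2u^2 - 6u - 5.
Evaluating at u = -3: g(-3) = 454.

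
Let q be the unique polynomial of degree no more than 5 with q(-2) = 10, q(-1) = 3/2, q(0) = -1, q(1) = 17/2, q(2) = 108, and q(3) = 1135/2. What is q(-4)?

Using the Lagrange interpolation formula with nodes -2, -1, 0, 1, 2, 3:
  L_0(u) = (u + 1)u(u - 1)(u - 2)(u - 3) / -120
  L_1(u) = (u + 2)u(u - 1)(u - 2)(u - 3) / 24
  L_2(u) = (u + 2)(u + 1)(u - 1)(u - 2)(u - 3) / -12
  L_3(u) = (u + 2)(u + 1)u(u - 2)(u - 3) / 12
  L_4(u) = (u + 2)(u + 1)u(u - 1)(u - 3) / -24
  L_5(u) = (u + 2)(u + 1)u(u - 1)(u - 2) / 120
Then q(u) = 10·L_0(u) + 3/2·L_1(u) - 1·L_2(u) + 17/2·L_3(u) + 108·L_4(u) + 1135/2·L_5(u).
Expanding and collecting terms gives q(u) = u^5 + 3u^4 + 2u^3 + 3u^2 + (1/2)u - 1.
Evaluating at u = -4: q(-4) = -339.

-339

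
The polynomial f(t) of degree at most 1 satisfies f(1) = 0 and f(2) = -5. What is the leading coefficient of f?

Write f(t) = at + b. Substituting each data point gives a linear system:
  a + b = 0
  2a + b = -5
Solving the system yields a = -5, b = 5.
So f(t) = -5t + 5.
The leading coefficient is -5.

-5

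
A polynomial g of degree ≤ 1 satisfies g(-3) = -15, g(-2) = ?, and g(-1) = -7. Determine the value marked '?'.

On equispaced nodes a degree-1 polynomial has vanishing second forward difference, so
  g(-3) - 2·g(-2) + g(-1) = 0.
Substituting the known values and solving for g(-2):
  -2·g(-2) = 22
  g(-2) = -11.

-11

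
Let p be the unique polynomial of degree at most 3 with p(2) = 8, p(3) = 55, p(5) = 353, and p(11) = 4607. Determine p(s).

Write p(s) = as^3 + bs^2 + cs + d. Substituting each data point gives a linear system:
  8a + 4b + 2c + d = 8
  27a + 9b + 3c + d = 55
  125a + 25b + 5c + d = 353
  1331a + 121b + 11c + d = 4607
Solving the system yields a = 4, b = -6, c = 1, d = -2.
So p(s) = 4s³ - 6s² + s - 2.
Check: p(3) = 55. ✓

p(s) = 4s^3 - 6s^2 + s - 2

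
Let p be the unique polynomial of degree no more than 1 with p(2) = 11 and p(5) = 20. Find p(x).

Write p(x) = ax + b. Substituting each data point gives a linear system:
  2a + b = 11
  5a + b = 20
Solving the system yields a = 3, b = 5.
So p(x) = 3x + 5.
Check: p(2) = 11. ✓

p(x) = 3x + 5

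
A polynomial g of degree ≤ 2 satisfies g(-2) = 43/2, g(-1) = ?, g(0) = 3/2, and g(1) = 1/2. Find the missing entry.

17/2

On equispaced nodes a degree-2 polynomial has vanishing third forward difference, so
  - g(-2) + 3·g(-1) - 3·g(0) + g(1) = 0.
Substituting the known values and solving for g(-1):
  3·g(-1) = 51/2
  g(-1) = 17/2.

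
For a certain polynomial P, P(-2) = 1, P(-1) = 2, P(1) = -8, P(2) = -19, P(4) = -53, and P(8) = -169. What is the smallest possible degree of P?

Divided differences on the nodes -2, -1, 1, 2, 4, 8:
  order 0: 1  2  -8  -19  -53  -169
  order 1: 1  -5  -11  -17  -29
  order 2: -2  -2  -2  -2
  order 3: 0  0  0
  order 4: 0  0
  order 5: 0
The order-2 divided differences are all -2 (nonzero) and every higher order vanishes, so the data lies on a polynomial of degree exactly 2.

2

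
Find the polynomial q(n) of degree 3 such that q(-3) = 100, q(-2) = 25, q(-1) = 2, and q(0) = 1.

Write q(n) = an^3 + bn^2 + cn + d. Substituting each data point gives a linear system:
  -27a + 9b - 3c + d = 100
  -8a + 4b - 2c + d = 25
  -a + b - c + d = 2
  d = 1
Solving the system yields a = -5, b = -4, c = 0, d = 1.
So q(n) = -5n³ - 4n² + 1.
Check: q(-3) = 100. ✓

q(n) = -5n^3 - 4n^2 + 1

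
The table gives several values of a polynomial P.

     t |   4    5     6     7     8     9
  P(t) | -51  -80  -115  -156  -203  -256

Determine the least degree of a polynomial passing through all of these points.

Forward differences of the values at t = 4, 5, 6, 7, 8, 9:
  P  : -51  -80  -115  -156  -203  -256
  Δ  : -29  -35  -41  -47  -53
  Δ^2: -6  -6  -6  -6
  Δ^3: 0  0  0
  Δ^4: 0  0
  Δ^5: 0
The second differences are constant (-6) and nonzero, while all higher differences vanish, so the minimal degree is 2.

2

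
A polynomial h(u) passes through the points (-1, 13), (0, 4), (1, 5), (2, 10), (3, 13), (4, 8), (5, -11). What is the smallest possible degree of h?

3

Forward differences of the values at u = -1, 0, 1, 2, 3, 4, 5:
  h  : 13  4  5  10  13  8  -11
  Δ  : -9  1  5  3  -5  -19
  Δ^2: 10  4  -2  -8  -14
  Δ^3: -6  -6  -6  -6
  Δ^4: 0  0  0
  Δ^5: 0  0
  Δ^6: 0
The third differences are constant (-6) and nonzero, while all higher differences vanish, so the minimal degree is 3.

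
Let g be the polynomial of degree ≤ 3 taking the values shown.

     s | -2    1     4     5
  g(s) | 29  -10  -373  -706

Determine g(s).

Using the Lagrange interpolation formula with nodes -2, 1, 4, 5:
  L_0(s) = (s - 1)(s - 4)(s - 5) / -126
  L_1(s) = (s + 2)(s - 4)(s - 5) / 36
  L_2(s) = (s + 2)(s - 1)(s - 5) / -18
  L_3(s) = (s + 2)(s - 1)(s - 4) / 28
Then g(s) = 29·L_0(s) - 10·L_1(s) - 373·L_2(s) - 706·L_3(s).
Expanding and collecting terms gives g(s) = -5s^3 - 3s^2 - s - 1.
Check: g(1) = -10. ✓

g(s) = -5s^3 - 3s^2 - s - 1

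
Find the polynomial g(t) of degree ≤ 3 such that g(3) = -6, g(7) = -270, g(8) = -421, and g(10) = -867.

g(t) = -t^3 + t^2 + 3t + 3

Write g(t) = at^3 + bt^2 + ct + d. Substituting each data point gives a linear system:
  27a + 9b + 3c + d = -6
  343a + 49b + 7c + d = -270
  512a + 64b + 8c + d = -421
  1000a + 100b + 10c + d = -867
Solving the system yields a = -1, b = 1, c = 3, d = 3.
So g(t) = -t^3 + t^2 + 3t + 3.
Check: g(3) = -6. ✓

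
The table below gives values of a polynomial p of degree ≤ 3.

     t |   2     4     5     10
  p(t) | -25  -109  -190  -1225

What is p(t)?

p(t) = -t^3 - 2t^2 - 2t - 5

Write p(t) = at^3 + bt^2 + ct + d. Substituting each data point gives a linear system:
  8a + 4b + 2c + d = -25
  64a + 16b + 4c + d = -109
  125a + 25b + 5c + d = -190
  1000a + 100b + 10c + d = -1225
Solving the system yields a = -1, b = -2, c = -2, d = -5.
So p(t) = -t^3 - 2t^2 - 2t - 5.
Check: p(5) = -190. ✓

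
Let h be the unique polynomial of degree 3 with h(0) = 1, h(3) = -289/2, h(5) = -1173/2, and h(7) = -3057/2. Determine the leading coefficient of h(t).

Write h(t) = at^3 + bt^2 + ct + d. Substituting each data point gives a linear system:
  d = 1
  27a + 9b + 3c + d = -289/2
  125a + 25b + 5c + d = -1173/2
  343a + 49b + 7c + d = -3057/2
Solving the system yields a = -4, b = -5/2, c = -5, d = 1.
So h(t) = -4t³ - (5/2)t² - 5t + 1.
The leading coefficient is -4.

-4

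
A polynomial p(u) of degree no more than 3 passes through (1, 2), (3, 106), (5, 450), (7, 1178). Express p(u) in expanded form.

Using the Lagrange interpolation formula with nodes 1, 3, 5, 7:
  L_0(u) = (u - 3)(u - 5)(u - 7) / -48
  L_1(u) = (u - 1)(u - 5)(u - 7) / 16
  L_2(u) = (u - 1)(u - 3)(u - 7) / -16
  L_3(u) = (u - 1)(u - 3)(u - 5) / 48
Then p(u) = 2·L_0(u) + 106·L_1(u) + 450·L_2(u) + 1178·L_3(u).
Expanding and collecting terms gives p(u) = 3u^3 + 3u^2 + u - 5.
Check: p(7) = 1178. ✓

p(u) = 3u^3 + 3u^2 + u - 5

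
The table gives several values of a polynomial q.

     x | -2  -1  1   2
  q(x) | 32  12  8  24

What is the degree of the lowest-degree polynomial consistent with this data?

2

Divided differences on the nodes -2, -1, 1, 2:
  order 0: 32  12  8  24
  order 1: -20  -2  16
  order 2: 6  6
  order 3: 0
The order-2 divided differences are all 6 (nonzero) and every higher order vanishes, so the data lies on a polynomial of degree exactly 2.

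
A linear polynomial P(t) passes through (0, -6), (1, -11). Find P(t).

Write P(t) = at + b. Substituting each data point gives a linear system:
  b = -6
  a + b = -11
Solving the system yields a = -5, b = -6.
So P(t) = -5t - 6.
Check: P(0) = -6. ✓

P(t) = -5t - 6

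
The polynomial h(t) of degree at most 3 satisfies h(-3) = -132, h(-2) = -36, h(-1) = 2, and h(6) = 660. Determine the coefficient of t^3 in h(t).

Write h(t) = at^3 + bt^2 + ct + d. Substituting each data point gives a linear system:
  -27a + 9b - 3c + d = -132
  -8a + 4b - 2c + d = -36
  -a + b - c + d = 2
  216a + 36b + 6c + d = 660
Solving the system yields a = 4, b = -5, c = -5, d = 6.
So h(t) = 4t^3 - 5t^2 - 5t + 6.
The leading coefficient is 4.

4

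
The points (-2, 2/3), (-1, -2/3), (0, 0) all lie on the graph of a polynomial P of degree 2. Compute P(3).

Using the Lagrange interpolation formula with nodes -2, -1, 0:
  L_0(n) = (n + 1)n / 2
  L_1(n) = (n + 2)n / -1
  L_2(n) = (n + 2)(n + 1) / 2
Then P(n) = 2/3·L_0(n) - 2/3·L_1(n) + 0·L_2(n).
Expanding and collecting terms gives P(n) = n^2 + (5/3)n.
Evaluating at n = 3: P(3) = 14.

14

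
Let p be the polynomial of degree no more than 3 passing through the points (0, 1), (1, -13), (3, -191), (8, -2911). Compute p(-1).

Using the Lagrange interpolation formula with nodes 0, 1, 3, 8:
  L_0(u) = (u - 1)(u - 3)(u - 8) / -24
  L_1(u) = u(u - 3)(u - 8) / 14
  L_2(u) = u(u - 1)(u - 8) / -30
  L_3(u) = u(u - 1)(u - 3) / 280
Then p(u) = 1·L_0(u) - 13·L_1(u) - 191·L_2(u) - 2911·L_3(u).
Expanding and collecting terms gives p(u) = -5u^3 - 5u^2 - 4u + 1.
Evaluating at u = -1: p(-1) = 5.

5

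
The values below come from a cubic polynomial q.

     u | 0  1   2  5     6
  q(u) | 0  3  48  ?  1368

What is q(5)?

The 4 known points determine the degree-3 polynomial uniquely.
Write q(u) = au^3 + bu^2 + cu + d. Substituting each data point gives a linear system:
  d = 0
  a + b + c + d = 3
  8a + 4b + 2c + d = 48
  216a + 36b + 6c + d = 1368
Solving the system yields a = 6, b = 3, c = -6, d = 0.
So q(u) = 6u^3 + 3u^2 - 6u.
Then q(5) = 795.

795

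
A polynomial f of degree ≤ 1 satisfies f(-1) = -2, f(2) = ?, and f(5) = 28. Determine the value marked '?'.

On equispaced nodes a degree-1 polynomial has vanishing second forward difference, so
  f(-1) - 2·f(2) + f(5) = 0.
Substituting the known values and solving for f(2):
  -2·f(2) = -26
  f(2) = 13.

13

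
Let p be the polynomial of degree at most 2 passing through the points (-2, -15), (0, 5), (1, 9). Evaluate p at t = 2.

9

Using the Lagrange interpolation formula with nodes -2, 0, 1:
  L_0(t) = t(t - 1) / 6
  L_1(t) = (t + 2)(t - 1) / -2
  L_2(t) = (t + 2)t / 3
Then p(t) = -15·L_0(t) + 5·L_1(t) + 9·L_2(t).
Expanding and collecting terms gives p(t) = -2t^2 + 6t + 5.
Evaluating at t = 2: p(2) = 9.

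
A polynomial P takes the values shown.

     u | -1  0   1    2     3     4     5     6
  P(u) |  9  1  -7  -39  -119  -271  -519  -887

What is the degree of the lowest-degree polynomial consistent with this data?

3

Forward differences of the values at u = -1, 0, 1, 2, 3, 4, 5, 6:
  P  : 9  1  -7  -39  -119  -271  -519  -887
  Δ  : -8  -8  -32  -80  -152  -248  -368
  Δ^2: 0  -24  -48  -72  -96  -120
  Δ^3: -24  -24  -24  -24  -24
  Δ^4: 0  0  0  0
  Δ^5: 0  0  0
  Δ^6: 0  0
  Δ^7: 0
The third differences are constant (-24) and nonzero, while all higher differences vanish, so the minimal degree is 3.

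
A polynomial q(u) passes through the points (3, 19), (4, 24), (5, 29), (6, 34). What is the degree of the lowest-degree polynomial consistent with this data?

1

Forward differences of the values at u = 3, 4, 5, 6:
  q  : 19  24  29  34
  Δ  : 5  5  5
  Δ^2: 0  0
  Δ^3: 0
The first differences are constant (5) and nonzero, while all higher differences vanish, so the minimal degree is 1.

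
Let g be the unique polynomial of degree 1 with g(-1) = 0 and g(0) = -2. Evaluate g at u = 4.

-10

Write g(u) = au + b. Substituting each data point gives a linear system:
  -a + b = 0
  b = -2
Solving the system yields a = -2, b = -2.
So g(u) = -2u - 2.
Then g(4) = -10.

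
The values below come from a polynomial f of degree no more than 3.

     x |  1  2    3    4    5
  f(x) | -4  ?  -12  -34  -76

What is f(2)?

The 4 known points determine the degree-3 polynomial uniquely.
Write f(x) = ax^3 + bx^2 + cx + d. Substituting each data point gives a linear system:
  a + b + c + d = -4
  27a + 9b + 3c + d = -12
  64a + 16b + 4c + d = -34
  125a + 25b + 5c + d = -76
Solving the system yields a = -1, b = 2, c = 1, d = -6.
So f(x) = -x^3 + 2x^2 + x - 6.
Then f(2) = -4.

-4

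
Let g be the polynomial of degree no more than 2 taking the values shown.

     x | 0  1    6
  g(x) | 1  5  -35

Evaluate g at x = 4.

Using the Lagrange interpolation formula with nodes 0, 1, 6:
  L_0(x) = (x - 1)(x - 6) / 6
  L_1(x) = x(x - 6) / -5
  L_2(x) = x(x - 1) / 30
Then g(x) = 1·L_0(x) + 5·L_1(x) - 35·L_2(x).
Expanding and collecting terms gives g(x) = -2x^2 + 6x + 1.
Evaluating at x = 4: g(4) = -7.

-7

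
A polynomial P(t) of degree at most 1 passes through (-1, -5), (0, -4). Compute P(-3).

Write P(t) = at + b. Substituting each data point gives a linear system:
  -a + b = -5
  b = -4
Solving the system yields a = 1, b = -4.
So P(t) = t - 4.
Then P(-3) = -7.

-7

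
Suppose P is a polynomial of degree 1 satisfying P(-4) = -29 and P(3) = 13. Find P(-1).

-11

Using the Lagrange interpolation formula with nodes -4, 3:
  L_0(n) = (n - 3) / -7
  L_1(n) = (n + 4) / 7
Then P(n) = -29·L_0(n) + 13·L_1(n).
Expanding and collecting terms gives P(n) = 6n - 5.
Evaluating at n = -1: P(-1) = -11.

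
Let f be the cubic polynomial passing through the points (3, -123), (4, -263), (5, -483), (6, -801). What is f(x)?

f(x) = -3x^3 - 4x^2 - x - 3

Using the Lagrange interpolation formula with nodes 3, 4, 5, 6:
  L_0(x) = (x - 4)(x - 5)(x - 6) / -6
  L_1(x) = (x - 3)(x - 5)(x - 6) / 2
  L_2(x) = (x - 3)(x - 4)(x - 6) / -2
  L_3(x) = (x - 3)(x - 4)(x - 5) / 6
Then f(x) = -123·L_0(x) - 263·L_1(x) - 483·L_2(x) - 801·L_3(x).
Expanding and collecting terms gives f(x) = -3x^3 - 4x^2 - x - 3.
Check: f(6) = -801. ✓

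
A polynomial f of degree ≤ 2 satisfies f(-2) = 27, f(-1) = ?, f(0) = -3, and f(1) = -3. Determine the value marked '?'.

7

The 3 known points determine the degree-2 polynomial uniquely.
Write f(u) = au^2 + bu + c. Substituting each data point gives a linear system:
  4a - 2b + c = 27
  c = -3
  a + b + c = -3
Solving the system yields a = 5, b = -5, c = -3.
So f(u) = 5u² - 5u - 3.
Then f(-1) = 7.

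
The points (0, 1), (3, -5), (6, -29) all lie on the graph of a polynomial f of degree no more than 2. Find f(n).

f(n) = -n^2 + n + 1

Write f(n) = an^2 + bn + c. Substituting each data point gives a linear system:
  c = 1
  9a + 3b + c = -5
  36a + 6b + c = -29
Solving the system yields a = -1, b = 1, c = 1.
So f(n) = -n² + n + 1.
Check: f(3) = -5. ✓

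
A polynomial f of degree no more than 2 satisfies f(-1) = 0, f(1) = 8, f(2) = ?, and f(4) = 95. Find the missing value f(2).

The 3 known points determine the degree-2 polynomial uniquely.
Write f(u) = au^2 + bu + c. Substituting each data point gives a linear system:
  a - b + c = 0
  a + b + c = 8
  16a + 4b + c = 95
Solving the system yields a = 5, b = 4, c = -1.
So f(u) = 5u^2 + 4u - 1.
Then f(2) = 27.

27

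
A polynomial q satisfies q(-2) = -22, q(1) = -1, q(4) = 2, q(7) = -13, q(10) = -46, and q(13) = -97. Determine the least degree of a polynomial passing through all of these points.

2

Forward differences of the values at t = -2, 1, 4, 7, 10, 13:
  q  : -22  -1  2  -13  -46  -97
  Δ  : 21  3  -15  -33  -51
  Δ^2: -18  -18  -18  -18
  Δ^3: 0  0  0
  Δ^4: 0  0
  Δ^5: 0
The second differences are constant (-18) and nonzero, while all higher differences vanish, so the minimal degree is 2.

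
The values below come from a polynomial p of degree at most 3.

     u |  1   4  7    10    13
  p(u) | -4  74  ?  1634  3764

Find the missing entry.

The 4 known points determine the degree-3 polynomial uniquely.
Write p(u) = au^3 + bu^2 + cu + d. Substituting each data point gives a linear system:
  a + b + c + d = -4
  64a + 16b + 4c + d = 74
  1000a + 100b + 10c + d = 1634
  2197a + 169b + 13c + d = 3764
Solving the system yields a = 2, b = -4, c = 4, d = -6.
So p(u) = 2u^3 - 4u^2 + 4u - 6.
Then p(7) = 512.

512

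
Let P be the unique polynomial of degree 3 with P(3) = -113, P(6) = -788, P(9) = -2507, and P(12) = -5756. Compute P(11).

Forward differences of the values at n = 3, 6, 9, 12:
  P  : -113  -788  -2507  -5756
  Δ  : -675  -1719  -3249
  Δ^2: -1044  -1530
  Δ^3: -486
The third differences are constant, confirming degree 3.
Interpolating (Newton forward form) and evaluating at n = 11 gives P(11) = -4473.

-4473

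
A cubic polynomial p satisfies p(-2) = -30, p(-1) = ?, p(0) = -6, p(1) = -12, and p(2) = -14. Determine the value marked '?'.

-8

The 4 known points determine the degree-3 polynomial uniquely.
Write p(x) = ax^3 + bx^2 + cx + d. Substituting each data point gives a linear system:
  -8a + 4b - 2c + d = -30
  d = -6
  a + b + c + d = -12
  8a + 4b + 2c + d = -14
Solving the system yields a = 2, b = -4, c = -4, d = -6.
So p(x) = 2x^3 - 4x^2 - 4x - 6.
Then p(-1) = -8.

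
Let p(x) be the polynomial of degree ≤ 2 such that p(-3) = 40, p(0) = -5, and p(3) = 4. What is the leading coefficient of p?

3

Write p(x) = ax^2 + bx + c. Substituting each data point gives a linear system:
  9a - 3b + c = 40
  c = -5
  9a + 3b + c = 4
Solving the system yields a = 3, b = -6, c = -5.
So p(x) = 3x^2 - 6x - 5.
The leading coefficient is 3.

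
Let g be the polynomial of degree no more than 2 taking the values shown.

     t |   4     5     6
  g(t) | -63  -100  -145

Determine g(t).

g(t) = -4t^2 - t + 5

Write g(t) = at^2 + bt + c. Substituting each data point gives a linear system:
  16a + 4b + c = -63
  25a + 5b + c = -100
  36a + 6b + c = -145
Solving the system yields a = -4, b = -1, c = 5.
So g(t) = -4t² - t + 5.
Check: g(4) = -63. ✓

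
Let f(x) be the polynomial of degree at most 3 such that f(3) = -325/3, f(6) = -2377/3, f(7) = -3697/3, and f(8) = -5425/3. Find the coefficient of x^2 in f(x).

-5

Write f(x) = ax^3 + bx^2 + cx + d. Substituting each data point gives a linear system:
  27a + 9b + 3c + d = -325/3
  216a + 36b + 6c + d = -2377/3
  343a + 49b + 7c + d = -3697/3
  512a + 64b + 8c + d = -5425/3
Solving the system yields a = -3, b = -5, c = 6, d = -1/3.
So f(x) = -3x^3 - 5x^2 + 6x - 1/3.
The coefficient of x^2 is -5.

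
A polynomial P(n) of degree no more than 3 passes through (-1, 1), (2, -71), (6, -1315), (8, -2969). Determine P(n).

P(n) = -5n^3 - 6n^2 - 3n - 1

Using the Lagrange interpolation formula with nodes -1, 2, 6, 8:
  L_0(n) = (n - 2)(n - 6)(n - 8) / -189
  L_1(n) = (n + 1)(n - 6)(n - 8) / 72
  L_2(n) = (n + 1)(n - 2)(n - 8) / -56
  L_3(n) = (n + 1)(n - 2)(n - 6) / 108
Then P(n) = 1·L_0(n) - 71·L_1(n) - 1315·L_2(n) - 2969·L_3(n).
Expanding and collecting terms gives P(n) = -5n³ - 6n² - 3n - 1.
Check: P(6) = -1315. ✓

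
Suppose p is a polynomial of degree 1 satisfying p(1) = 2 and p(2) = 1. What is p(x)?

Using the Lagrange interpolation formula with nodes 1, 2:
  L_0(x) = (x - 2) / -1
  L_1(x) = (x - 1) / 1
Then p(x) = 2·L_0(x) + 1·L_1(x).
Expanding and collecting terms gives p(x) = -x + 3.
Check: p(1) = 2. ✓

p(x) = -x + 3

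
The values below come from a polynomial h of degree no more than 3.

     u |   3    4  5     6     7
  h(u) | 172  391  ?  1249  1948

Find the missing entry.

The 4 known points determine the degree-3 polynomial uniquely.
Write h(u) = au^3 + bu^2 + cu + d. Substituting each data point gives a linear system:
  27a + 9b + 3c + d = 172
  64a + 16b + 4c + d = 391
  216a + 36b + 6c + d = 1249
  343a + 49b + 7c + d = 1948
Solving the system yields a = 5, b = 5, c = -1, d = -5.
So h(u) = 5u^3 + 5u^2 - u - 5.
Then h(5) = 740.

740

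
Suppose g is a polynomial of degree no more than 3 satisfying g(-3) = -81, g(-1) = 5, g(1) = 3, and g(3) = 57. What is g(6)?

558

Using the Lagrange interpolation formula with nodes -3, -1, 1, 3:
  L_0(u) = (u + 1)(u - 1)(u - 3) / -48
  L_1(u) = (u + 3)(u - 1)(u - 3) / 16
  L_2(u) = (u + 3)(u + 1)(u - 3) / -16
  L_3(u) = (u + 3)(u + 1)(u - 1) / 48
Then g(u) = -81·L_0(u) + 5·L_1(u) + 3·L_2(u) + 57·L_3(u).
Expanding and collecting terms gives g(u) = 3u^3 - 2u^2 - 4u + 6.
Evaluating at u = 6: g(6) = 558.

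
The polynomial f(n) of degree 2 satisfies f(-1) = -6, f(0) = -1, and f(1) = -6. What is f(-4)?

Write f(n) = an^2 + bn + c. Substituting each data point gives a linear system:
  a - b + c = -6
  c = -1
  a + b + c = -6
Solving the system yields a = -5, b = 0, c = -1.
So f(n) = -5n^2 - 1.
Then f(-4) = -81.

-81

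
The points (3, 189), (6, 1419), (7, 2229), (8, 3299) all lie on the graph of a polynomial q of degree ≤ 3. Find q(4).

Write q(u) = au^3 + bu^2 + cu + d. Substituting each data point gives a linear system:
  27a + 9b + 3c + d = 189
  216a + 36b + 6c + d = 1419
  343a + 49b + 7c + d = 2229
  512a + 64b + 8c + d = 3299
Solving the system yields a = 6, b = 4, c = -4, d = 3.
So q(u) = 6u^3 + 4u^2 - 4u + 3.
Then q(4) = 435.

435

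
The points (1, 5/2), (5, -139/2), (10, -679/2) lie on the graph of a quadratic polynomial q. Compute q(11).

Using the Lagrange interpolation formula with nodes 1, 5, 10:
  L_0(u) = (u - 5)(u - 10) / 36
  L_1(u) = (u - 1)(u - 10) / -20
  L_2(u) = (u - 1)(u - 5) / 45
Then q(u) = 5/2·L_0(u) - 139/2·L_1(u) - 679/2·L_2(u).
Expanding and collecting terms gives q(u) = -4u² + 6u + 1/2.
Evaluating at u = 11: q(11) = -835/2.

-835/2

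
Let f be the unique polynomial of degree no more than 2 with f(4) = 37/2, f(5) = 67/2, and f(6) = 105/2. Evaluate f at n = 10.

Using the Lagrange interpolation formula with nodes 4, 5, 6:
  L_0(n) = (n - 5)(n - 6) / 2
  L_1(n) = (n - 4)(n - 6) / -1
  L_2(n) = (n - 4)(n - 5) / 2
Then f(n) = 37/2·L_0(n) + 67/2·L_1(n) + 105/2·L_2(n).
Expanding and collecting terms gives f(n) = 2n^2 - 3n - 3/2.
Evaluating at n = 10: f(10) = 337/2.

337/2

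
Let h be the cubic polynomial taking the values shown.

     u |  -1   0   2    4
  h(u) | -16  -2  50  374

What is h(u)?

h(u) = 6u^3 - 2u^2 + 6u - 2

Using the Lagrange interpolation formula with nodes -1, 0, 2, 4:
  L_0(u) = u(u - 2)(u - 4) / -15
  L_1(u) = (u + 1)(u - 2)(u - 4) / 8
  L_2(u) = (u + 1)u(u - 4) / -12
  L_3(u) = (u + 1)u(u - 2) / 40
Then h(u) = -16·L_0(u) - 2·L_1(u) + 50·L_2(u) + 374·L_3(u).
Expanding and collecting terms gives h(u) = 6u^3 - 2u^2 + 6u - 2.
Check: h(4) = 374. ✓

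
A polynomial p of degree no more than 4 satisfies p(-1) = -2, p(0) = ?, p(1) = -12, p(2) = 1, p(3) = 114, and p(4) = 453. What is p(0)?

-3

On equispaced nodes a degree-4 polynomial has vanishing fifth forward difference, so
  - p(-1) + 5·p(0) - 10·p(1) + 10·p(2) - 5·p(3) + p(4) = 0.
Substituting the known values and solving for p(0):
  5·p(0) = -15
  p(0) = -3.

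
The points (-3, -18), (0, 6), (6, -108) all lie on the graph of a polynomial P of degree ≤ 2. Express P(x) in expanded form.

P(x) = -3x^2 - x + 6

Using the Lagrange interpolation formula with nodes -3, 0, 6:
  L_0(x) = x(x - 6) / 27
  L_1(x) = (x + 3)(x - 6) / -18
  L_2(x) = (x + 3)x / 54
Then P(x) = -18·L_0(x) + 6·L_1(x) - 108·L_2(x).
Expanding and collecting terms gives P(x) = -3x^2 - x + 6.
Check: P(6) = -108. ✓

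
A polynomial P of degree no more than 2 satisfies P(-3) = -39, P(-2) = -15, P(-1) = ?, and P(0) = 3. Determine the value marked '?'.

-1

On equispaced nodes a degree-2 polynomial has vanishing third forward difference, so
  - P(-3) + 3·P(-2) - 3·P(-1) + P(0) = 0.
Substituting the known values and solving for P(-1):
  -3·P(-1) = 3
  P(-1) = -1.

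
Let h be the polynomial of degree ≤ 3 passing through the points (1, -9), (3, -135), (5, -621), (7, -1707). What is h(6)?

Write h(x) = ax^3 + bx^2 + cx + d. Substituting each data point gives a linear system:
  a + b + c + d = -9
  27a + 9b + 3c + d = -135
  125a + 25b + 5c + d = -621
  343a + 49b + 7c + d = -1707
Solving the system yields a = -5, b = 0, c = 2, d = -6.
So h(x) = -5x^3 + 2x - 6.
Then h(6) = -1074.

-1074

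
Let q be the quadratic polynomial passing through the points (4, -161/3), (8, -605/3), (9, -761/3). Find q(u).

Write q(u) = au^2 + bu + c. Substituting each data point gives a linear system:
  16a + 4b + c = -161/3
  64a + 8b + c = -605/3
  81a + 9b + c = -761/3
Solving the system yields a = -3, b = -1, c = -5/3.
So q(u) = -3u^2 - u - 5/3.
Check: q(9) = -761/3. ✓

q(u) = -3u^2 - u - 5/3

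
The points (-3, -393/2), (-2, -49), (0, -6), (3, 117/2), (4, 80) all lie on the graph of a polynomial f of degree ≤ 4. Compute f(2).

21

Using the Lagrange interpolation formula with nodes -3, -2, 0, 3, 4:
  L_0(u) = (u + 2)u(u - 3)(u - 4) / 126
  L_1(u) = (u + 3)u(u - 3)(u - 4) / -60
  L_2(u) = (u + 3)(u + 2)(u - 3)(u - 4) / 72
  L_3(u) = (u + 3)(u + 2)u(u - 4) / -90
  L_4(u) = (u + 3)(u + 2)u(u - 3) / 168
Then f(u) = -393/2·L_0(u) - 49·L_1(u) - 6·L_2(u) + 117/2·L_3(u) + 80·L_4(u).
Expanding and collecting terms gives f(u) = -u^4 + 5u^3 + 2u^2 - (5/2)u - 6.
Evaluating at u = 2: f(2) = 21.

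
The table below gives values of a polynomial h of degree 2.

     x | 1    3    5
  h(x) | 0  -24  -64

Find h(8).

Forward differences of the values at x = 1, 3, 5:
  h  : 0  -24  -64
  Δ  : -24  -40
  Δ^2: -16
The second differences are constant, confirming degree 2.
Interpolating (Newton forward form) and evaluating at x = 8 gives h(8) = -154.

-154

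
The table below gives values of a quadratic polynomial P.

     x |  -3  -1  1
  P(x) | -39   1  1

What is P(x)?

Using the Lagrange interpolation formula with nodes -3, -1, 1:
  L_0(x) = (x + 1)(x - 1) / 8
  L_1(x) = (x + 3)(x - 1) / -4
  L_2(x) = (x + 3)(x + 1) / 8
Then P(x) = -39·L_0(x) + 1·L_1(x) + 1·L_2(x).
Expanding and collecting terms gives P(x) = -5x^2 + 6.
Check: P(-3) = -39. ✓

P(x) = -5x^2 + 6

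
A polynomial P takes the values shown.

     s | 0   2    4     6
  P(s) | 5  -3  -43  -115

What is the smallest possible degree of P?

Forward differences of the values at s = 0, 2, 4, 6:
  P  : 5  -3  -43  -115
  Δ  : -8  -40  -72
  Δ^2: -32  -32
  Δ^3: 0
The second differences are constant (-32) and nonzero, while all higher differences vanish, so the minimal degree is 2.

2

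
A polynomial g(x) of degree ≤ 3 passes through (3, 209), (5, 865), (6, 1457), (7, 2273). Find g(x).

g(x) = 6x^3 + 4x^2 + 2x + 5

Using the Lagrange interpolation formula with nodes 3, 5, 6, 7:
  L_0(x) = (x - 5)(x - 6)(x - 7) / -24
  L_1(x) = (x - 3)(x - 6)(x - 7) / 4
  L_2(x) = (x - 3)(x - 5)(x - 7) / -3
  L_3(x) = (x - 3)(x - 5)(x - 6) / 8
Then g(x) = 209·L_0(x) + 865·L_1(x) + 1457·L_2(x) + 2273·L_3(x).
Expanding and collecting terms gives g(x) = 6x³ + 4x² + 2x + 5.
Check: g(6) = 1457. ✓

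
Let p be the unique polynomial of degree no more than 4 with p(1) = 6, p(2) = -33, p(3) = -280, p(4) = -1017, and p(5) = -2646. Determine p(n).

p(n) = -5n^4 + 3n^3 + 3n^2 + 6n - 1

Write p(n) = an^4 + bn^3 + cn^2 + dn + e. Substituting each data point gives a linear system:
  a + b + c + d + e = 6
  16a + 8b + 4c + 2d + e = -33
  81a + 27b + 9c + 3d + e = -280
  256a + 64b + 16c + 4d + e = -1017
  625a + 125b + 25c + 5d + e = -2646
Solving the system yields a = -5, b = 3, c = 3, d = 6, e = -1.
So p(n) = -5n^4 + 3n^3 + 3n^2 + 6n - 1.
Check: p(2) = -33. ✓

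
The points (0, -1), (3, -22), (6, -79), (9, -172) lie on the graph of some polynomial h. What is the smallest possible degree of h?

2

Forward differences of the values at u = 0, 3, 6, 9:
  h  : -1  -22  -79  -172
  Δ  : -21  -57  -93
  Δ^2: -36  -36
  Δ^3: 0
The second differences are constant (-36) and nonzero, while all higher differences vanish, so the minimal degree is 2.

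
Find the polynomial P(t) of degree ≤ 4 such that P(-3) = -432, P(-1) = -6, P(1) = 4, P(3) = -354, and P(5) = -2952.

Write P(t) = at^4 + bt^3 + ct^2 + dt + e. Substituting each data point gives a linear system:
  81a - 27b + 9c - 3d + e = -432
  a - b + c - d + e = -6
  a + b + c + d + e = 4
  81a + 27b + 9c + 3d + e = -354
  625a + 125b + 25c + 5d + e = -2952
Solving the system yields a = -5, b = 1, c = 1, d = 4, e = 3.
So P(t) = -5t^4 + t^3 + t^2 + 4t + 3.
Check: P(3) = -354. ✓

P(t) = -5t^4 + t^3 + t^2 + 4t + 3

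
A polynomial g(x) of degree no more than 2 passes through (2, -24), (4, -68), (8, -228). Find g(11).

Using the Lagrange interpolation formula with nodes 2, 4, 8:
  L_0(x) = (x - 4)(x - 8) / 12
  L_1(x) = (x - 2)(x - 8) / -8
  L_2(x) = (x - 2)(x - 4) / 24
Then g(x) = -24·L_0(x) - 68·L_1(x) - 228·L_2(x).
Expanding and collecting terms gives g(x) = -3x² - 4x - 4.
Evaluating at x = 11: g(11) = -411.

-411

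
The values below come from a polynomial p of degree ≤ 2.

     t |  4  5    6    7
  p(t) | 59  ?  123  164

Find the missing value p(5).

The 3 known points determine the degree-2 polynomial uniquely.
Write p(t) = at^2 + bt + c. Substituting each data point gives a linear system:
  16a + 4b + c = 59
  36a + 6b + c = 123
  49a + 7b + c = 164
Solving the system yields a = 3, b = 2, c = 3.
So p(t) = 3t^2 + 2t + 3.
Then p(5) = 88.

88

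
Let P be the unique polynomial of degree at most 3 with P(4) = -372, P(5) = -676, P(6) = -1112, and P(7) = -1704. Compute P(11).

Write P(x) = ax^3 + bx^2 + cx + d. Substituting each data point gives a linear system:
  64a + 16b + 4c + d = -372
  125a + 25b + 5c + d = -676
  216a + 36b + 6c + d = -1112
  343a + 49b + 7c + d = -1704
Solving the system yields a = -4, b = -6, c = -6, d = 4.
So P(x) = -4x³ - 6x² - 6x + 4.
Then P(11) = -6112.

-6112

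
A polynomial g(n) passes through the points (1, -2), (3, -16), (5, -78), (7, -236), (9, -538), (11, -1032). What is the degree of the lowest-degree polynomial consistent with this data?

3

Forward differences of the values at n = 1, 3, 5, 7, 9, 11:
  g  : -2  -16  -78  -236  -538  -1032
  Δ  : -14  -62  -158  -302  -494
  Δ^2: -48  -96  -144  -192
  Δ^3: -48  -48  -48
  Δ^4: 0  0
  Δ^5: 0
The third differences are constant (-48) and nonzero, while all higher differences vanish, so the minimal degree is 3.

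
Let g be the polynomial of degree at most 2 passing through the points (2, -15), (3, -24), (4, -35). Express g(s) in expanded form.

g(s) = -s^2 - 4s - 3

Write g(s) = as^2 + bs + c. Substituting each data point gives a linear system:
  4a + 2b + c = -15
  9a + 3b + c = -24
  16a + 4b + c = -35
Solving the system yields a = -1, b = -4, c = -3.
So g(s) = -s^2 - 4s - 3.
Check: g(4) = -35. ✓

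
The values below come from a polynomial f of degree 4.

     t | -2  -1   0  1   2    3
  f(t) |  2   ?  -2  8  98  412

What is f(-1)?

-4

The 5 known points determine the degree-4 polynomial uniquely.
Write f(t) = at^4 + bt^3 + ct^2 + dt + e. Substituting each data point gives a linear system:
  16a - 8b + 4c - 2d + e = 2
  e = -2
  a + b + c + d + e = 8
  16a + 8b + 4c + 2d + e = 98
  81a + 27b + 9c + 3d + e = 412
Solving the system yields a = 3, b = 6, c = 1, d = 0, e = -2.
So f(t) = 3t⁴ + 6t³ + t² - 2.
Then f(-1) = -4.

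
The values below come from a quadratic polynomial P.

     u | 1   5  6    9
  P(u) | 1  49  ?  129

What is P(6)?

The 3 known points determine the degree-2 polynomial uniquely.
Write P(u) = au^2 + bu + c. Substituting each data point gives a linear system:
  a + b + c = 1
  25a + 5b + c = 49
  81a + 9b + c = 129
Solving the system yields a = 1, b = 6, c = -6.
So P(u) = u^2 + 6u - 6.
Then P(6) = 66.

66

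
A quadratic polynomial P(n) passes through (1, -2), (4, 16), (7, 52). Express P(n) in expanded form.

Write P(n) = an^2 + bn + c. Substituting each data point gives a linear system:
  a + b + c = -2
  16a + 4b + c = 16
  49a + 7b + c = 52
Solving the system yields a = 1, b = 1, c = -4.
So P(n) = n^2 + n - 4.
Check: P(1) = -2. ✓

P(n) = n^2 + n - 4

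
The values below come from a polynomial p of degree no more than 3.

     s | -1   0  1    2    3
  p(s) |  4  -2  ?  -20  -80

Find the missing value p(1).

The 4 known points determine the degree-3 polynomial uniquely.
Write p(s) = as^3 + bs^2 + cs + d. Substituting each data point gives a linear system:
  -a + b - c + d = 4
  d = -2
  8a + 4b + 2c + d = -20
  27a + 9b + 3c + d = -80
Solving the system yields a = -4, b = 3, c = 1, d = -2.
So p(s) = -4s^3 + 3s^2 + s - 2.
Then p(1) = -2.

-2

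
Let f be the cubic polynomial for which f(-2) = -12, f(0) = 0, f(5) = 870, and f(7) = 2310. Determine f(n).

f(n) = 6n^3 + 6n^2 - 6n

Using the Lagrange interpolation formula with nodes -2, 0, 5, 7:
  L_0(n) = n(n - 5)(n - 7) / -126
  L_1(n) = (n + 2)(n - 5)(n - 7) / 70
  L_2(n) = (n + 2)n(n - 7) / -70
  L_3(n) = (n + 2)n(n - 5) / 126
Then f(n) = -12·L_0(n) + 0·L_1(n) + 870·L_2(n) + 2310·L_3(n).
Expanding and collecting terms gives f(n) = 6n^3 + 6n^2 - 6n.
Check: f(-2) = -12. ✓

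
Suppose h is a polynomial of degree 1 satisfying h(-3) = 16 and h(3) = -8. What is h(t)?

h(t) = -4t + 4

Using the Lagrange interpolation formula with nodes -3, 3:
  L_0(t) = (t - 3) / -6
  L_1(t) = (t + 3) / 6
Then h(t) = 16·L_0(t) - 8·L_1(t).
Expanding and collecting terms gives h(t) = -4t + 4.
Check: h(-3) = 16. ✓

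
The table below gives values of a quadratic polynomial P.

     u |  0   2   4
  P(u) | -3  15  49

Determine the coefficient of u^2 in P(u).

2

Write P(u) = au^2 + bu + c. Substituting each data point gives a linear system:
  c = -3
  4a + 2b + c = 15
  16a + 4b + c = 49
Solving the system yields a = 2, b = 5, c = -3.
So P(u) = 2u^2 + 5u - 3.
The leading coefficient is 2.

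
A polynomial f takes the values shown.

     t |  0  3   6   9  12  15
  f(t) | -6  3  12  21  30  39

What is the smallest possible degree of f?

Forward differences of the values at t = 0, 3, 6, 9, 12, 15:
  f  : -6  3  12  21  30  39
  Δ  : 9  9  9  9  9
  Δ^2: 0  0  0  0
  Δ^3: 0  0  0
  Δ^4: 0  0
  Δ^5: 0
The first differences are constant (9) and nonzero, while all higher differences vanish, so the minimal degree is 1.

1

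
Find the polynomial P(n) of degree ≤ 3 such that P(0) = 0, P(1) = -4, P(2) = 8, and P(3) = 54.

P(n) = 3n^3 - n^2 - 6n

Write P(n) = an^3 + bn^2 + cn + d. Substituting each data point gives a linear system:
  d = 0
  a + b + c + d = -4
  8a + 4b + 2c + d = 8
  27a + 9b + 3c + d = 54
Solving the system yields a = 3, b = -1, c = -6, d = 0.
So P(n) = 3n^3 - n^2 - 6n.
Check: P(3) = 54. ✓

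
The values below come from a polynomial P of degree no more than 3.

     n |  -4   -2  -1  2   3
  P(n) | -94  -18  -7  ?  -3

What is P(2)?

-10

The 4 known points determine the degree-3 polynomial uniquely.
Write P(n) = an^3 + bn^2 + cn + d. Substituting each data point gives a linear system:
  -64a + 16b - 4c + d = -94
  -8a + 4b - 2c + d = -18
  -a + b - c + d = -7
  27a + 9b + 3c + d = -3
Solving the system yields a = 1, b = -2, c = -2, d = -6.
So P(n) = n^3 - 2n^2 - 2n - 6.
Then P(2) = -10.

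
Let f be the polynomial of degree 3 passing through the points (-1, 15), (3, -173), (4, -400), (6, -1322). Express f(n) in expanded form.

Using the Lagrange interpolation formula with nodes -1, 3, 4, 6:
  L_0(n) = (n - 3)(n - 4)(n - 6) / -140
  L_1(n) = (n + 1)(n - 4)(n - 6) / 12
  L_2(n) = (n + 1)(n - 3)(n - 6) / -10
  L_3(n) = (n + 1)(n - 3)(n - 4) / 42
Then f(n) = 15·L_0(n) - 173·L_1(n) - 400·L_2(n) - 1322·L_3(n).
Expanding and collecting terms gives f(n) = -6n^3 - 5n + 4.
Check: f(-1) = 15. ✓

f(n) = -6n^3 - 5n + 4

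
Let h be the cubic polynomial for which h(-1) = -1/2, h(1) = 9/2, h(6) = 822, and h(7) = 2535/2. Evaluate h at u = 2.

Write h(u) = au^3 + bu^2 + cu + d. Substituting each data point gives a linear system:
  -a + b - c + d = -1/2
  a + b + c + d = 9/2
  216a + 36b + 6c + d = 822
  343a + 49b + 7c + d = 2535/2
Solving the system yields a = 3, b = 5, c = -1/2, d = -3.
So h(u) = 3u³ + 5u² - (1/2)u - 3.
Then h(2) = 40.

40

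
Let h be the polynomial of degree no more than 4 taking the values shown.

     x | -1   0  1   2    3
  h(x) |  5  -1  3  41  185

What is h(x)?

Using the Lagrange interpolation formula with nodes -1, 0, 1, 2, 3:
  L_0(x) = x(x - 1)(x - 2)(x - 3) / 24
  L_1(x) = (x + 1)(x - 1)(x - 2)(x - 3) / -6
  L_2(x) = (x + 1)x(x - 2)(x - 3) / 4
  L_3(x) = (x + 1)x(x - 1)(x - 3) / -6
  L_4(x) = (x + 1)x(x - 1)(x - 2) / 24
Then h(x) = 5·L_0(x) - 1·L_1(x) + 3·L_2(x) + 41·L_3(x) + 185·L_4(x).
Expanding and collecting terms gives h(x) = 2x^4 + 3x^2 - x - 1.
Check: h(3) = 185. ✓

h(x) = 2x^4 + 3x^2 - x - 1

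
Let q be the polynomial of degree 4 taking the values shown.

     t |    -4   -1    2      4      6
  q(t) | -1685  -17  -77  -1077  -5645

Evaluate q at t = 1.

-15

Write q(t) = at^4 + bt^3 + ct^2 + dt + e. Substituting each data point gives a linear system:
  256a - 64b + 16c - 4d + e = -1685
  a - b + c - d + e = -17
  16a + 8b + 4c + 2d + e = -77
  256a + 64b + 16c + 4d + e = -1077
  1296a + 216b + 36c + 6d + e = -5645
Solving the system yields a = -5, b = 5, c = -6, d = -4, e = -5.
So q(t) = -5t⁴ + 5t³ - 6t² - 4t - 5.
Then q(1) = -15.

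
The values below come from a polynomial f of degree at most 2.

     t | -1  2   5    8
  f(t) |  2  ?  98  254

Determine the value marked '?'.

The 3 known points determine the degree-2 polynomial uniquely.
Write f(t) = at^2 + bt + c. Substituting each data point gives a linear system:
  a - b + c = 2
  25a + 5b + c = 98
  64a + 8b + c = 254
Solving the system yields a = 4, b = 0, c = -2.
So f(t) = 4t^2 - 2.
Then f(2) = 14.

14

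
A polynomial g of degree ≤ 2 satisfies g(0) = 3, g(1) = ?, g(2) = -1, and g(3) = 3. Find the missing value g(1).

-1

On equispaced nodes a degree-2 polynomial has vanishing third forward difference, so
  - g(0) + 3·g(1) - 3·g(2) + g(3) = 0.
Substituting the known values and solving for g(1):
  3·g(1) = -3
  g(1) = -1.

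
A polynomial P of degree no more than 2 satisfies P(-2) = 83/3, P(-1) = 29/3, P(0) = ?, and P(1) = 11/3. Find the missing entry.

5/3

On equispaced nodes a degree-2 polynomial has vanishing third forward difference, so
  - P(-2) + 3·P(-1) - 3·P(0) + P(1) = 0.
Substituting the known values and solving for P(0):
  -3·P(0) = -5
  P(0) = 5/3.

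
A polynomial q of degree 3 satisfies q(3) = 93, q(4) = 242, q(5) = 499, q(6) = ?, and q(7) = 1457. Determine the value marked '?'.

894

The 4 known points determine the degree-3 polynomial uniquely.
Write q(t) = at^3 + bt^2 + ct + d. Substituting each data point gives a linear system:
  27a + 9b + 3c + d = 93
  64a + 16b + 4c + d = 242
  125a + 25b + 5c + d = 499
  343a + 49b + 7c + d = 1457
Solving the system yields a = 5, b = -6, c = 6, d = -6.
So q(t) = 5t^3 - 6t^2 + 6t - 6.
Then q(6) = 894.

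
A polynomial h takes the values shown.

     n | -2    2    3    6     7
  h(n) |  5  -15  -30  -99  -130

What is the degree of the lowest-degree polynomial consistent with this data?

Divided differences on the nodes -2, 2, 3, 6, 7:
  order 0: 5  -15  -30  -99  -130
  order 1: -5  -15  -23  -31
  order 2: -2  -2  -2
  order 3: 0  0
  order 4: 0
The order-2 divided differences are all -2 (nonzero) and every higher order vanishes, so the data lies on a polynomial of degree exactly 2.

2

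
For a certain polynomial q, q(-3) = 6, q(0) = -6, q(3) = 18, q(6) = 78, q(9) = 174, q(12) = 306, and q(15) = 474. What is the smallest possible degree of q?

Forward differences of the values at x = -3, 0, 3, 6, 9, 12, 15:
  q  : 6  -6  18  78  174  306  474
  Δ  : -12  24  60  96  132  168
  Δ^2: 36  36  36  36  36
  Δ^3: 0  0  0  0
  Δ^4: 0  0  0
  Δ^5: 0  0
  Δ^6: 0
The second differences are constant (36) and nonzero, while all higher differences vanish, so the minimal degree is 2.

2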